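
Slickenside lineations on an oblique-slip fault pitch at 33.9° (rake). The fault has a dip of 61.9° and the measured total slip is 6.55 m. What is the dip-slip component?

dip-slip = net slip × sin(rake) = 6.55 m × sin(33.9°) = 3.65 m

3.65 m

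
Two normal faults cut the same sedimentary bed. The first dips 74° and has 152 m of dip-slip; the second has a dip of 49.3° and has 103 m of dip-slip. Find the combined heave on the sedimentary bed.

heave_A = 152 × cos(74°) = 41.90 m
heave_B = 103 × cos(49.3°) = 67.17 m
total = 41.90 + 67.17 = 109 m

109 m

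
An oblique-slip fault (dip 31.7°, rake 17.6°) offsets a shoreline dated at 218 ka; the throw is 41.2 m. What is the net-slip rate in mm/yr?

1.19 mm/yr

dip-slip = throw / sin(dip) = 41.2 / sin(31.7°) = 78.41 m
net slip = dip-slip / sin(rake) = 78.41 / sin(17.6°) = 259.3 m
rate = 259.3 m / 218 ka = 0.00119 m/yr = 1.19 mm/yr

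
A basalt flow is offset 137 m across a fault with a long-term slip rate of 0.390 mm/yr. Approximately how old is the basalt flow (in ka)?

age = offset / rate = 137 m / (0.390 mm/yr) = 351000 yr = 351 ka

351 ka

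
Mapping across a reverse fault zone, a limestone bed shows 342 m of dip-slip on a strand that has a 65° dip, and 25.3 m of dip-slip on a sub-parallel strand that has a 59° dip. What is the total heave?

158 m

heave_A = 342 × cos(65°) = 144.5 m
heave_B = 25.3 × cos(59°) = 13.03 m
total = 144.5 + 13.03 = 158 m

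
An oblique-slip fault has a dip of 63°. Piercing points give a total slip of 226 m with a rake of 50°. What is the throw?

154 m

dip-slip = net slip × sin(rake) = 226 m × sin(50°) = 173.1 m
throw = dip-slip × sin(dip) = 173.1 × sin(63°) = 154 m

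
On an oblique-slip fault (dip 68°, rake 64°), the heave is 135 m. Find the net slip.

dip-slip = heave / cos(dip) = 135 / cos(68°) = 360.4 m
net slip = dip-slip / sin(rake) = 360.4 / sin(64°) = 401 m

401 m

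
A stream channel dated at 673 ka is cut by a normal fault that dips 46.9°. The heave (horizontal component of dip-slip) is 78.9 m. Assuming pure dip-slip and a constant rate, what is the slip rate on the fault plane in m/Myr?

172 m/Myr

dip-slip = heave / cos(dip) = 78.9 m / cos(46.9°) = 115.5 m
rate = 115.5 m / 673 ka = 0.000172 m/yr = 172 m/Myr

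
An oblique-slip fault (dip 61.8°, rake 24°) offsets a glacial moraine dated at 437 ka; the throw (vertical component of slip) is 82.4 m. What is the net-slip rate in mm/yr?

0.526 mm/yr

dip-slip = throw / sin(dip) = 82.4 / sin(61.8°) = 93.50 m
net slip = dip-slip / sin(rake) = 93.50 / sin(24°) = 229.9 m
rate = 229.9 m / 437 ka = 0.000526 m/yr = 0.526 mm/yr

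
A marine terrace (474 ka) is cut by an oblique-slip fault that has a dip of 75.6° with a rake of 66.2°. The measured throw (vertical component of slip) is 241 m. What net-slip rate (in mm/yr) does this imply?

0.574 mm/yr

dip-slip = throw / sin(dip) = 241 / sin(75.6°) = 248.8 m
net slip = dip-slip / sin(rake) = 248.8 / sin(66.2°) = 271.9 m
rate = 271.9 m / 474 ka = 0.000574 m/yr = 0.574 mm/yr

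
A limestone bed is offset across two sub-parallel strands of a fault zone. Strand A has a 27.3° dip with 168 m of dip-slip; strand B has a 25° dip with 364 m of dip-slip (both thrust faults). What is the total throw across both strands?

231 m

throw_A = 168 × sin(27.3°) = 77.05 m
throw_B = 364 × sin(25°) = 153.8 m
total = 77.05 + 153.8 = 231 m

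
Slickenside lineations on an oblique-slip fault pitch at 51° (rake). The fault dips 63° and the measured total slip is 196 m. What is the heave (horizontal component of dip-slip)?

69.2 m

dip-slip = net slip × sin(rake) = 196 m × sin(51°) = 152.3 m
heave = dip-slip × cos(dip) = 152.3 × cos(63°) = 69.2 m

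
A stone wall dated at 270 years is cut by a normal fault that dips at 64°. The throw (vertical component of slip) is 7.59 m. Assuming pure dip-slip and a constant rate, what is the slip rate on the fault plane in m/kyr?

dip-slip = throw / sin(dip) = 7.59 m / sin(64°) = 8.445 m
rate = 8.445 m / 270 years = 0.0313 m/yr = 31.3 m/kyr

31.3 m/kyr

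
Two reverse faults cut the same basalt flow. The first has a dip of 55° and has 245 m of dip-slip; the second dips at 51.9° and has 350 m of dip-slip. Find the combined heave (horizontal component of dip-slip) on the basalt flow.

356 m

heave_A = 245 × cos(55°) = 140.5 m
heave_B = 350 × cos(51.9°) = 216 m
total = 140.5 + 216 = 356 m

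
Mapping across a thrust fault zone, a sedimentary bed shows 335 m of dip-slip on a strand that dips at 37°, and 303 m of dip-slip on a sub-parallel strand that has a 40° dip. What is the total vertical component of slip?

throw_A = 335 × sin(37°) = 201.6 m
throw_B = 303 × sin(40°) = 194.8 m
total = 201.6 + 194.8 = 396 m

396 m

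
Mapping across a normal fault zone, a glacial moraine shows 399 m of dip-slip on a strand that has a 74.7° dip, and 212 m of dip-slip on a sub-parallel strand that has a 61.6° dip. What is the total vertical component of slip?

throw_A = 399 × sin(74.7°) = 384.9 m
throw_B = 212 × sin(61.6°) = 186.5 m
total = 384.9 + 186.5 = 571 m

571 m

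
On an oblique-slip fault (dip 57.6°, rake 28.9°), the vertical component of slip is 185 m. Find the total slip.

dip-slip = throw / sin(dip) = 185 / sin(57.6°) = 219.1 m
net slip = dip-slip / sin(rake) = 219.1 / sin(28.9°) = 453 m

453 m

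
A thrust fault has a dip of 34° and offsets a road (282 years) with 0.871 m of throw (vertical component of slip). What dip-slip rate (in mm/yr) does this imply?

5.52 mm/yr

dip-slip = throw / sin(dip) = 0.871 m / sin(34°) = 1.558 m
rate = 1.558 m / 282 years = 0.00552 m/yr = 5.52 mm/yr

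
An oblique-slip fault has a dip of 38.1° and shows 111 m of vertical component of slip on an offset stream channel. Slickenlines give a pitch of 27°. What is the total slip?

dip-slip = throw / sin(dip) = 111 / sin(38.1°) = 179.9 m
net slip = dip-slip / sin(rake) = 179.9 / sin(27°) = 396 m

396 m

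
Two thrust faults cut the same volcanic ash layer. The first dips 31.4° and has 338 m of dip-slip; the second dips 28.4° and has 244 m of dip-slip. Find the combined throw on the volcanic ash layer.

292 m

throw_A = 338 × sin(31.4°) = 176.1 m
throw_B = 244 × sin(28.4°) = 116.1 m
total = 176.1 + 116.1 = 292 m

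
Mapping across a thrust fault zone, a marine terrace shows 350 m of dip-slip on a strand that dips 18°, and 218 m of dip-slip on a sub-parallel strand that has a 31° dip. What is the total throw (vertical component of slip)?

220 m

throw_A = 350 × sin(18°) = 108.2 m
throw_B = 218 × sin(31°) = 112.3 m
total = 108.2 + 112.3 = 220 m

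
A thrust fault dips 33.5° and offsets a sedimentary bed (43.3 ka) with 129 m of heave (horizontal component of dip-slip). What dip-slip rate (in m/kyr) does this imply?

3.57 m/kyr

dip-slip = heave / cos(dip) = 129 m / cos(33.5°) = 154.7 m
rate = 154.7 m / 43.3 ka = 0.00357 m/yr = 3.57 m/kyr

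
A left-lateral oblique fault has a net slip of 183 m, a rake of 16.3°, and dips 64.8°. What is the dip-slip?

dip-slip = net slip × sin(rake) = 183 m × sin(16.3°) = 51.4 m

51.4 m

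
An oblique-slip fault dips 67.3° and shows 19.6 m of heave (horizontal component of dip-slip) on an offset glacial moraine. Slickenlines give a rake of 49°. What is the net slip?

dip-slip = heave / cos(dip) = 19.6 / cos(67.3°) = 50.79 m
net slip = dip-slip / sin(rake) = 50.79 / sin(49°) = 67.3 m

67.3 m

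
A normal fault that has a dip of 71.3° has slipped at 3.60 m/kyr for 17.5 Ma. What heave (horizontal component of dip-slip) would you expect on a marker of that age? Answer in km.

20.2 km

dip-slip = rate × time = 3.60 m/kyr × 17.5 Ma = 63000 m
heave = dip-slip × cos(dip) = 63000 × cos(71.3°) = 20200 m = 20.2 km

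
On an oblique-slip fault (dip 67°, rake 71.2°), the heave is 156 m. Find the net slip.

422 m

dip-slip = heave / cos(dip) = 156 / cos(67°) = 399.3 m
net slip = dip-slip / sin(rake) = 399.3 / sin(71.2°) = 422 m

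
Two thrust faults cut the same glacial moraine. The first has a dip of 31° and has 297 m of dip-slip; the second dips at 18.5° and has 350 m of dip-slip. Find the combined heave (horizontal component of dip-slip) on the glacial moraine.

heave_A = 297 × cos(31°) = 254.6 m
heave_B = 350 × cos(18.5°) = 331.9 m
total = 254.6 + 331.9 = 586 m

586 m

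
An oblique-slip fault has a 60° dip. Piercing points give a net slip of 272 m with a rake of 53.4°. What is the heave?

109 m

dip-slip = net slip × sin(rake) = 272 m × sin(53.4°) = 218.4 m
heave = dip-slip × cos(dip) = 218.4 × cos(60°) = 109 m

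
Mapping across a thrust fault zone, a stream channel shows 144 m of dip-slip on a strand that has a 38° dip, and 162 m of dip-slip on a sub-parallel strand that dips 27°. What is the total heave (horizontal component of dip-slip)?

258 m

heave_A = 144 × cos(38°) = 113.5 m
heave_B = 162 × cos(27°) = 144.3 m
total = 113.5 + 144.3 = 258 m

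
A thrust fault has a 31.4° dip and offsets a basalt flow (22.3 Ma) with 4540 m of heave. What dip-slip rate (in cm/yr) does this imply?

0.0239 cm/yr

dip-slip = heave / cos(dip) = 4540 m / cos(31.4°) = 5319 m
rate = 5319 m / 22.3 Ma = 0.000239 m/yr = 0.0239 cm/yr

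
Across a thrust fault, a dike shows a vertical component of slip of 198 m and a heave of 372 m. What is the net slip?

net slip = √(throw² + heave²) = √(198² + 372²) = 421 m

421 m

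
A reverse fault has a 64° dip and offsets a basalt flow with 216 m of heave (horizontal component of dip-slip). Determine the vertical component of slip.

443 m

throw = heave × tan(dip) = 216 × tan(64°) = 443 m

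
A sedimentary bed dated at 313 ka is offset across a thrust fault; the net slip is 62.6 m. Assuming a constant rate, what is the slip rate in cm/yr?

rate = 62.6 m / 313 ka = 0.000200 m/yr = 0.0200 cm/yr

0.0200 cm/yr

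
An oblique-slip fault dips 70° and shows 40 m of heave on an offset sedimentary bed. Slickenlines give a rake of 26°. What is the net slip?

267 m

dip-slip = heave / cos(dip) = 40 / cos(70°) = 117 m
net slip = dip-slip / sin(rake) = 117 / sin(26°) = 267 m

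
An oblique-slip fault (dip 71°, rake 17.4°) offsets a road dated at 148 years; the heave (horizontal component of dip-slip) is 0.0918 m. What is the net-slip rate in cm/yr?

0.637 cm/yr

dip-slip = heave / cos(dip) = 0.0918 / cos(71°) = 0.2820 m
net slip = dip-slip / sin(rake) = 0.2820 / sin(17.4°) = 0.9429 m
rate = 0.9429 m / 148 years = 0.00637 m/yr = 0.637 cm/yr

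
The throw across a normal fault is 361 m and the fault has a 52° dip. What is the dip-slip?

458 m

dip-slip = throw / sin(dip) = 361 / sin(52°) = 458 m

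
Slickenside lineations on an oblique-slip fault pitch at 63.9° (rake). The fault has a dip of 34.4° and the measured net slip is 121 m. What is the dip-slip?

dip-slip = net slip × sin(rake) = 121 m × sin(63.9°) = 109 m

109 m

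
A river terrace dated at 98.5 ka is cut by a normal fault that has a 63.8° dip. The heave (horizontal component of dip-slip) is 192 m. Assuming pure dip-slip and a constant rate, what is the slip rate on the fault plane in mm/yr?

4.41 mm/yr

dip-slip = heave / cos(dip) = 192 m / cos(63.8°) = 434.9 m
rate = 434.9 m / 98.5 ka = 0.00441 m/yr = 4.41 mm/yr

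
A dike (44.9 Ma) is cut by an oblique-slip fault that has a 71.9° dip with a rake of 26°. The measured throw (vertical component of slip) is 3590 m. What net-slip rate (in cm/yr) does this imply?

0.0192 cm/yr

dip-slip = throw / sin(dip) = 3590 / sin(71.9°) = 3777 m
net slip = dip-slip / sin(rake) = 3777 / sin(26°) = 8616 m
rate = 8616 m / 44.9 Ma = 0.000192 m/yr = 0.0192 cm/yr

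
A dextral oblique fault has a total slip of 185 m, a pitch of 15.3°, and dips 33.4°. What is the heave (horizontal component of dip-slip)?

dip-slip = net slip × sin(rake) = 185 m × sin(15.3°) = 48.82 m
heave = dip-slip × cos(dip) = 48.82 × cos(33.4°) = 40.8 m

40.8 m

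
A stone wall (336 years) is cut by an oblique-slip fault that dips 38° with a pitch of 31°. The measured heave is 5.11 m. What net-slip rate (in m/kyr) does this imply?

dip-slip = heave / cos(dip) = 5.11 / cos(38°) = 6.485 m
net slip = dip-slip / sin(rake) = 6.485 / sin(31°) = 12.59 m
rate = 12.59 m / 336 years = 0.0375 m/yr = 37.5 m/kyr

37.5 m/kyr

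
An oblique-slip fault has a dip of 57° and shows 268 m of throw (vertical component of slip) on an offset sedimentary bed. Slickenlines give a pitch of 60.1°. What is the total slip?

dip-slip = throw / sin(dip) = 268 / sin(57°) = 319.6 m
net slip = dip-slip / sin(rake) = 319.6 / sin(60.1°) = 369 m

369 m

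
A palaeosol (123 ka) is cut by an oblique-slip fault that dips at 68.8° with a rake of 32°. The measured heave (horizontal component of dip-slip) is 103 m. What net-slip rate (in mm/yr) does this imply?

dip-slip = heave / cos(dip) = 103 / cos(68.8°) = 284.8 m
net slip = dip-slip / sin(rake) = 284.8 / sin(32°) = 537.5 m
rate = 537.5 m / 123 ka = 0.00437 m/yr = 4.37 mm/yr

4.37 mm/yr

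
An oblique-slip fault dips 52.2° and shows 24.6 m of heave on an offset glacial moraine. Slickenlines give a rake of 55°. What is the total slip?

49 m

dip-slip = heave / cos(dip) = 24.6 / cos(52.2°) = 40.14 m
net slip = dip-slip / sin(rake) = 40.14 / sin(55°) = 49 m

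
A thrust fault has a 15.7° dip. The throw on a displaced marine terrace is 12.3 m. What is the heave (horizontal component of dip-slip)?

heave = throw / tan(dip) = 12.3 / tan(15.7°) = 43.8 m

43.8 m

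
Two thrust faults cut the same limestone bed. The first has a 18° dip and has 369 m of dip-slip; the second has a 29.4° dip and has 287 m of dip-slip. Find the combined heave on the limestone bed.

601 m

heave_A = 369 × cos(18°) = 350.9 m
heave_B = 287 × cos(29.4°) = 250 m
total = 350.9 + 250 = 601 m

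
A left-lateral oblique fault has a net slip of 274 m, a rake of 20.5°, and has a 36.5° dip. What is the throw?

57.1 m

dip-slip = net slip × sin(rake) = 274 m × sin(20.5°) = 95.96 m
throw = dip-slip × sin(dip) = 95.96 × sin(36.5°) = 57.1 m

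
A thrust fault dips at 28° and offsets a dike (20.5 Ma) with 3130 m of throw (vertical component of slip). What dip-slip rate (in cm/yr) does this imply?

0.0325 cm/yr

dip-slip = throw / sin(dip) = 3130 m / sin(28°) = 6667 m
rate = 6667 m / 20.5 Ma = 0.000325 m/yr = 0.0325 cm/yr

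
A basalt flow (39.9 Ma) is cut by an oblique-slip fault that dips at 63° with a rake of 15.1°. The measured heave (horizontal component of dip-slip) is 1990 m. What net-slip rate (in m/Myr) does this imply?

dip-slip = heave / cos(dip) = 1990 / cos(63°) = 4383 m
net slip = dip-slip / sin(rake) = 4383 / sin(15.1°) = 16830 m
rate = 16830 m / 39.9 Ma = 0.000422 m/yr = 422 m/Myr

422 m/Myr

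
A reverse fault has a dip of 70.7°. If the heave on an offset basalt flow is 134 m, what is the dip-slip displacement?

405 m

dip-slip = heave / cos(dip) = 134 / cos(70.7°) = 405 m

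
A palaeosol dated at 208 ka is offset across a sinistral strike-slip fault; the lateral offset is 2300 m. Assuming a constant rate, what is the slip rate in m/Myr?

11100 m/Myr

rate = 2300 m / 208 ka = 0.0111 m/yr = 11100 m/Myr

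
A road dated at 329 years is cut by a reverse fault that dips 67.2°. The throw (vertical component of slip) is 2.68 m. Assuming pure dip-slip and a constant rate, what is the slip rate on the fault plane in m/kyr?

dip-slip = throw / sin(dip) = 2.68 m / sin(67.2°) = 2.907 m
rate = 2.907 m / 329 years = 0.00884 m/yr = 8.84 m/kyr

8.84 m/kyr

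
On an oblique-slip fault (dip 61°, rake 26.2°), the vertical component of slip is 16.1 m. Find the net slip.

dip-slip = throw / sin(dip) = 16.1 / sin(61°) = 18.41 m
net slip = dip-slip / sin(rake) = 18.41 / sin(26.2°) = 41.7 m

41.7 m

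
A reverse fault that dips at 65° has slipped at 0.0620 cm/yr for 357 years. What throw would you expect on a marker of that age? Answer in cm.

dip-slip = rate × time = 0.0620 cm/yr × 357 years = 0.2213 m
throw = dip-slip × sin(dip) = 0.2213 × sin(65°) = 0.201 m = 20.1 cm

20.1 cm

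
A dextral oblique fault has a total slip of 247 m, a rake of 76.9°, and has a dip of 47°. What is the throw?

dip-slip = net slip × sin(rake) = 247 m × sin(76.9°) = 240.6 m
throw = dip-slip × sin(dip) = 240.6 × sin(47°) = 176 m

176 m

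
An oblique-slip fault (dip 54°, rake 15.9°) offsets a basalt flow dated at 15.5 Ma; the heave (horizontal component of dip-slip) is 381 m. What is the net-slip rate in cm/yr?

0.0153 cm/yr

dip-slip = heave / cos(dip) = 381 / cos(54°) = 648.2 m
net slip = dip-slip / sin(rake) = 648.2 / sin(15.9°) = 2366 m
rate = 2366 m / 15.5 Ma = 0.000153 m/yr = 0.0153 cm/yr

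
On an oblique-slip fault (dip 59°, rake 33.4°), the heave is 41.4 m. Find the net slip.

146 m

dip-slip = heave / cos(dip) = 41.4 / cos(59°) = 80.38 m
net slip = dip-slip / sin(rake) = 80.38 / sin(33.4°) = 146 m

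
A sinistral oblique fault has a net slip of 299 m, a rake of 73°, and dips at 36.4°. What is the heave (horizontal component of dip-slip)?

230 m

dip-slip = net slip × sin(rake) = 299 m × sin(73°) = 285.9 m
heave = dip-slip × cos(dip) = 285.9 × cos(36.4°) = 230 m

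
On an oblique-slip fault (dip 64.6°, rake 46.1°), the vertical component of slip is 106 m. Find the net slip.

163 m

dip-slip = throw / sin(dip) = 106 / sin(64.6°) = 117.3 m
net slip = dip-slip / sin(rake) = 117.3 / sin(46.1°) = 163 m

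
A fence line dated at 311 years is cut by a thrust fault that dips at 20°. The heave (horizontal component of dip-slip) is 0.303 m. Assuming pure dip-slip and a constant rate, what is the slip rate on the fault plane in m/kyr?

1.04 m/kyr

dip-slip = heave / cos(dip) = 0.303 m / cos(20°) = 0.3224 m
rate = 0.3224 m / 311 years = 0.00104 m/yr = 1.04 m/kyr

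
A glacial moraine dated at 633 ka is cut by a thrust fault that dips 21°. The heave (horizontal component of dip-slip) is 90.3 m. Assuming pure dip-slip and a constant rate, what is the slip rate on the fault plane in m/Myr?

153 m/Myr

dip-slip = heave / cos(dip) = 90.3 m / cos(21°) = 96.72 m
rate = 96.72 m / 633 ka = 0.000153 m/yr = 153 m/Myr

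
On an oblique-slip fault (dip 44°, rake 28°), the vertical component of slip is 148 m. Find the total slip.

454 m

dip-slip = throw / sin(dip) = 148 / sin(44°) = 213.1 m
net slip = dip-slip / sin(rake) = 213.1 / sin(28°) = 454 m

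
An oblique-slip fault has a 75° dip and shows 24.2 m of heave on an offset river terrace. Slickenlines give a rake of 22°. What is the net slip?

250 m

dip-slip = heave / cos(dip) = 24.2 / cos(75°) = 93.50 m
net slip = dip-slip / sin(rake) = 93.50 / sin(22°) = 250 m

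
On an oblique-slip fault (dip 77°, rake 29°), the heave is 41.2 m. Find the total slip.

dip-slip = heave / cos(dip) = 41.2 / cos(77°) = 183.2 m
net slip = dip-slip / sin(rake) = 183.2 / sin(29°) = 378 m

378 m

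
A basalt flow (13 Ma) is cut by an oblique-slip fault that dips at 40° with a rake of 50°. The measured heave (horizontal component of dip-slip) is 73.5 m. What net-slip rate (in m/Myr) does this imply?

dip-slip = heave / cos(dip) = 73.5 / cos(40°) = 95.95 m
net slip = dip-slip / sin(rake) = 95.95 / sin(50°) = 125.3 m
rate = 125.3 m / 13 Ma = 0.00000963 m/yr = 9.63 m/Myr

9.63 m/Myr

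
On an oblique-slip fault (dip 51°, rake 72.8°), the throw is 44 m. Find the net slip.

dip-slip = throw / sin(dip) = 44 / sin(51°) = 56.62 m
net slip = dip-slip / sin(rake) = 56.62 / sin(72.8°) = 59.3 m

59.3 m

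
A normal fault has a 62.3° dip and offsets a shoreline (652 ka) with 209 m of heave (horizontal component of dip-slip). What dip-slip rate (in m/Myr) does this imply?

dip-slip = heave / cos(dip) = 209 m / cos(62.3°) = 449.6 m
rate = 449.6 m / 652 ka = 0.000690 m/yr = 690 m/Myr

690 m/Myr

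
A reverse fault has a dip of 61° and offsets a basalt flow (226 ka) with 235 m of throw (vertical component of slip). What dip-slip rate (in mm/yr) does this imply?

dip-slip = throw / sin(dip) = 235 m / sin(61°) = 268.7 m
rate = 268.7 m / 226 ka = 0.00119 m/yr = 1.19 mm/yr

1.19 mm/yr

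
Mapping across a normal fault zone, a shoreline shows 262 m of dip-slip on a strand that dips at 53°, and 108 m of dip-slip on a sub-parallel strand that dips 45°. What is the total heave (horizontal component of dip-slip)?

234 m

heave_A = 262 × cos(53°) = 157.7 m
heave_B = 108 × cos(45°) = 76.37 m
total = 157.7 + 76.37 = 234 m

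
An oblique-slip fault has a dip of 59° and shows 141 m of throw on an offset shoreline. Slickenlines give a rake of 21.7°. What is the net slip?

445 m

dip-slip = throw / sin(dip) = 141 / sin(59°) = 164.5 m
net slip = dip-slip / sin(rake) = 164.5 / sin(21.7°) = 445 m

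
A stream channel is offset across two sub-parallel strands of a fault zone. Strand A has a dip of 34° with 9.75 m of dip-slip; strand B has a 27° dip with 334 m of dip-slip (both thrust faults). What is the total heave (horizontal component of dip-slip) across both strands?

306 m

heave_A = 9.75 × cos(34°) = 8.083 m
heave_B = 334 × cos(27°) = 297.6 m
total = 8.083 + 297.6 = 306 m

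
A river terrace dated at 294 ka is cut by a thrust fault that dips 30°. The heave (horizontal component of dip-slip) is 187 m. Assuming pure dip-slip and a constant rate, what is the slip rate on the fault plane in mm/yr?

0.734 mm/yr

dip-slip = heave / cos(dip) = 187 m / cos(30°) = 215.9 m
rate = 215.9 m / 294 ka = 0.000734 m/yr = 0.734 mm/yr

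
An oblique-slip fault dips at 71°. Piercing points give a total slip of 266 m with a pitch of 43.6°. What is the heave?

59.7 m

dip-slip = net slip × sin(rake) = 266 m × sin(43.6°) = 183.4 m
heave = dip-slip × cos(dip) = 183.4 × cos(71°) = 59.7 m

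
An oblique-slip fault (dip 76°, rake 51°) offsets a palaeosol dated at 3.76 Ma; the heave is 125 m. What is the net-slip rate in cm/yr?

dip-slip = heave / cos(dip) = 125 / cos(76°) = 516.7 m
net slip = dip-slip / sin(rake) = 516.7 / sin(51°) = 664.9 m
rate = 664.9 m / 3.76 Ma = 0.000177 m/yr = 0.0177 cm/yr

0.0177 cm/yr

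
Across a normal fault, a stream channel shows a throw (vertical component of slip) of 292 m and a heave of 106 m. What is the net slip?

311 m

net slip = √(throw² + heave²) = √(292² + 106²) = 311 m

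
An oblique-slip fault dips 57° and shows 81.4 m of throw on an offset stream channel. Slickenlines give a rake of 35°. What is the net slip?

169 m

dip-slip = throw / sin(dip) = 81.4 / sin(57°) = 97.06 m
net slip = dip-slip / sin(rake) = 97.06 / sin(35°) = 169 m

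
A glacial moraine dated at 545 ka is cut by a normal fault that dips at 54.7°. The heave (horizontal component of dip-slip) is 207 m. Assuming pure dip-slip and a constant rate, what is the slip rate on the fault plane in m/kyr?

0.657 m/kyr

dip-slip = heave / cos(dip) = 207 m / cos(54.7°) = 358.2 m
rate = 358.2 m / 545 ka = 0.000657 m/yr = 0.657 m/kyr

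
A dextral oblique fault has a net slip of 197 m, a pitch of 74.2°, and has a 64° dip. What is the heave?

83.1 m

dip-slip = net slip × sin(rake) = 197 m × sin(74.2°) = 189.6 m
heave = dip-slip × cos(dip) = 189.6 × cos(64°) = 83.1 m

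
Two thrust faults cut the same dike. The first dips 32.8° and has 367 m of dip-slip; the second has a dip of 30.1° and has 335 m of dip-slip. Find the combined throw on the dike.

throw_A = 367 × sin(32.8°) = 198.8 m
throw_B = 335 × sin(30.1°) = 168 m
total = 198.8 + 168 = 367 m

367 m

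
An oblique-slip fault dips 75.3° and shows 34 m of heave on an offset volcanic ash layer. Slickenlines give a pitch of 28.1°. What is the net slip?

dip-slip = heave / cos(dip) = 34 / cos(75.3°) = 134 m
net slip = dip-slip / sin(rake) = 134 / sin(28.1°) = 284 m

284 m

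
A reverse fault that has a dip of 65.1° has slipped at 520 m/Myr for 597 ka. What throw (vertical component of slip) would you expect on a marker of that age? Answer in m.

dip-slip = rate × time = 520 m/Myr × 597 ka = 310.4 m
throw = dip-slip × sin(dip) = 310.4 × sin(65.1°) = 282 m

282 m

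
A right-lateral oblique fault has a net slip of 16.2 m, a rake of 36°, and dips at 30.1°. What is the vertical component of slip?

dip-slip = net slip × sin(rake) = 16.2 m × sin(36°) = 9.522 m
throw = dip-slip × sin(dip) = 9.522 × sin(30.1°) = 4.78 m

4.78 m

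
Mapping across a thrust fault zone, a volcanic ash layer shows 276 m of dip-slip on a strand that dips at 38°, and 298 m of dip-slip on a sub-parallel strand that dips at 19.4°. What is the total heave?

499 m

heave_A = 276 × cos(38°) = 217.5 m
heave_B = 298 × cos(19.4°) = 281.1 m
total = 217.5 + 281.1 = 499 m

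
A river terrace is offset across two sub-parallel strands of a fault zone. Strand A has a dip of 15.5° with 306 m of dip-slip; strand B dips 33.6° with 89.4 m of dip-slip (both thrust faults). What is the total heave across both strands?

369 m

heave_A = 306 × cos(15.5°) = 294.9 m
heave_B = 89.4 × cos(33.6°) = 74.46 m
total = 294.9 + 74.46 = 369 m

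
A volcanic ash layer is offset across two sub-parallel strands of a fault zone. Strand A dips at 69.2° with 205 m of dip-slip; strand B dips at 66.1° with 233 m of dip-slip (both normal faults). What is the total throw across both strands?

405 m

throw_A = 205 × sin(69.2°) = 191.6 m
throw_B = 233 × sin(66.1°) = 213 m
total = 191.6 + 213 = 405 m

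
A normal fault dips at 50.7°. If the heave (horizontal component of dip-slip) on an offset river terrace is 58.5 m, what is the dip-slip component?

dip-slip = heave / cos(dip) = 58.5 / cos(50.7°) = 92.4 m

92.4 m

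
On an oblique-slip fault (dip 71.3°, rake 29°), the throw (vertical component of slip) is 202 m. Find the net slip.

dip-slip = throw / sin(dip) = 202 / sin(71.3°) = 213.3 m
net slip = dip-slip / sin(rake) = 213.3 / sin(29°) = 440 m

440 m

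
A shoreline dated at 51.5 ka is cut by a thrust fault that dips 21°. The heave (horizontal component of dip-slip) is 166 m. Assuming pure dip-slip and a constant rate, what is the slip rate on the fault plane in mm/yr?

3.45 mm/yr

dip-slip = heave / cos(dip) = 166 m / cos(21°) = 177.8 m
rate = 177.8 m / 51.5 ka = 0.00345 m/yr = 3.45 mm/yr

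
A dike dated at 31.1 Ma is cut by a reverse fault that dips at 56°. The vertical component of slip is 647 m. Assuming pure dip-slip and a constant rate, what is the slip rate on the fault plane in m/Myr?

25.1 m/Myr

dip-slip = throw / sin(dip) = 647 m / sin(56°) = 780.4 m
rate = 780.4 m / 31.1 Ma = 0.0000251 m/yr = 25.1 m/Myr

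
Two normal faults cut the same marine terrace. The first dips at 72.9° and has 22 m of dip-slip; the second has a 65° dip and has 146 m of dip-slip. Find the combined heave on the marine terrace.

heave_A = 22 × cos(72.9°) = 6.469 m
heave_B = 146 × cos(65°) = 61.70 m
total = 6.469 + 61.70 = 68.2 m

68.2 m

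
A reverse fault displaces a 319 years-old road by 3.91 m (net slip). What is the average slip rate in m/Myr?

rate = 3.91 m / 319 years = 0.0123 m/yr = 12300 m/Myr

12300 m/Myr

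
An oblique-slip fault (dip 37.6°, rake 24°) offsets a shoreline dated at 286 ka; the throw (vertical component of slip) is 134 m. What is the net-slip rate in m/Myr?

dip-slip = throw / sin(dip) = 134 / sin(37.6°) = 219.6 m
net slip = dip-slip / sin(rake) = 219.6 / sin(24°) = 540 m
rate = 540 m / 286 ka = 0.00189 m/yr = 1890 m/Myr

1890 m/Myr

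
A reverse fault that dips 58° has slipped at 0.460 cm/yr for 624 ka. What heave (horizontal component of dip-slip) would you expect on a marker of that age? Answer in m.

1520 m

dip-slip = rate × time = 0.460 cm/yr × 624 ka = 2870 m
heave = dip-slip × cos(dip) = 2870 × cos(58°) = 1520 m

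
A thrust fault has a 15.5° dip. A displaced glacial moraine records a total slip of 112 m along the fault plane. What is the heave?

108 m

heave = dip-slip × cos(dip) = 112 m × cos(15.5°) = 108 m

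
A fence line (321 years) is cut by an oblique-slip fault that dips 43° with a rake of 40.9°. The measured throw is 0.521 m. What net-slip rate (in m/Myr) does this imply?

3630 m/Myr

dip-slip = throw / sin(dip) = 0.521 / sin(43°) = 0.7639 m
net slip = dip-slip / sin(rake) = 0.7639 / sin(40.9°) = 1.167 m
rate = 1.167 m / 321 years = 0.00363 m/yr = 3630 m/Myr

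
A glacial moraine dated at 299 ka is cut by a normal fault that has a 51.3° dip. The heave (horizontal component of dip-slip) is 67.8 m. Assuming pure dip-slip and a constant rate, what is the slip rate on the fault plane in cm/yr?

0.0363 cm/yr

dip-slip = heave / cos(dip) = 67.8 m / cos(51.3°) = 108.4 m
rate = 108.4 m / 299 ka = 0.000363 m/yr = 0.0363 cm/yr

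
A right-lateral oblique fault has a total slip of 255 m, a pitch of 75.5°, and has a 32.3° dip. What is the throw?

132 m

dip-slip = net slip × sin(rake) = 255 m × sin(75.5°) = 246.9 m
throw = dip-slip × sin(dip) = 246.9 × sin(32.3°) = 132 m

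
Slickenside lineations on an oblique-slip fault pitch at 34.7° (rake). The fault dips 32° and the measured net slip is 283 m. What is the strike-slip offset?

233 m

strike-slip = net slip × cos(rake) = 283 m × cos(34.7°) = 233 m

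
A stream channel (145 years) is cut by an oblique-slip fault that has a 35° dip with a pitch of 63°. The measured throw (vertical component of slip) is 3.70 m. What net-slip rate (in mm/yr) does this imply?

49.9 mm/yr

dip-slip = throw / sin(dip) = 3.70 / sin(35°) = 6.451 m
net slip = dip-slip / sin(rake) = 6.451 / sin(63°) = 7.240 m
rate = 7.240 m / 145 years = 0.0499 m/yr = 49.9 mm/yr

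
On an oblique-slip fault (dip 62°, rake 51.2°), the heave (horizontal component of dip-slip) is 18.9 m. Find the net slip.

51.7 m

dip-slip = heave / cos(dip) = 18.9 / cos(62°) = 40.26 m
net slip = dip-slip / sin(rake) = 40.26 / sin(51.2°) = 51.7 m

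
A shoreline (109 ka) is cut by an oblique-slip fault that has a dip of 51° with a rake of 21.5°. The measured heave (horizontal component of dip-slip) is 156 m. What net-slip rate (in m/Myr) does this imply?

dip-slip = heave / cos(dip) = 156 / cos(51°) = 247.9 m
net slip = dip-slip / sin(rake) = 247.9 / sin(21.5°) = 676.4 m
rate = 676.4 m / 109 ka = 0.00621 m/yr = 6210 m/Myr

6210 m/Myr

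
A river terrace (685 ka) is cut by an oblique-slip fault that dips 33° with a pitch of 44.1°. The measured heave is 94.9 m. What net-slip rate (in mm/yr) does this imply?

dip-slip = heave / cos(dip) = 94.9 / cos(33°) = 113.2 m
net slip = dip-slip / sin(rake) = 113.2 / sin(44.1°) = 162.6 m
rate = 162.6 m / 685 ka = 0.000237 m/yr = 0.237 mm/yr

0.237 mm/yr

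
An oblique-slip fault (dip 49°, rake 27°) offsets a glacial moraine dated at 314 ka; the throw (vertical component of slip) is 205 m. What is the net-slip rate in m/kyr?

1.91 m/kyr

dip-slip = throw / sin(dip) = 205 / sin(49°) = 271.6 m
net slip = dip-slip / sin(rake) = 271.6 / sin(27°) = 598.3 m
rate = 598.3 m / 314 ka = 0.00191 m/yr = 1.91 m/kyr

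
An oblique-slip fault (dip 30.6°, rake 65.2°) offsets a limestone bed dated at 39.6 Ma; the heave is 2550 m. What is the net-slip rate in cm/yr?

dip-slip = heave / cos(dip) = 2550 / cos(30.6°) = 2963 m
net slip = dip-slip / sin(rake) = 2963 / sin(65.2°) = 3264 m
rate = 3264 m / 39.6 Ma = 0.0000824 m/yr = 0.00824 cm/yr

0.00824 cm/yr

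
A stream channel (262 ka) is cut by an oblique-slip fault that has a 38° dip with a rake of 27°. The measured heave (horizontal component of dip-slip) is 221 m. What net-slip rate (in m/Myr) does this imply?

2360 m/Myr

dip-slip = heave / cos(dip) = 221 / cos(38°) = 280.5 m
net slip = dip-slip / sin(rake) = 280.5 / sin(27°) = 617.8 m
rate = 617.8 m / 262 ka = 0.00236 m/yr = 2360 m/Myr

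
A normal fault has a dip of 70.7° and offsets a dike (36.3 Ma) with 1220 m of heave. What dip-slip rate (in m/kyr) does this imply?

0.102 m/kyr

dip-slip = heave / cos(dip) = 1220 m / cos(70.7°) = 3691 m
rate = 3691 m / 36.3 Ma = 0.000102 m/yr = 0.102 m/kyr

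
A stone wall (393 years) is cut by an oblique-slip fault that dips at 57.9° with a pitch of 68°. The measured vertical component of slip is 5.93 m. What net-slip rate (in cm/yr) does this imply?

dip-slip = throw / sin(dip) = 5.93 / sin(57.9°) = 7 m
net slip = dip-slip / sin(rake) = 7 / sin(68°) = 7.550 m
rate = 7.550 m / 393 years = 0.0192 m/yr = 1.92 cm/yr

1.92 cm/yr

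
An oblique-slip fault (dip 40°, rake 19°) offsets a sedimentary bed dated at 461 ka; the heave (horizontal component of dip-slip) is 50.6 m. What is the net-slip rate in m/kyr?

0.440 m/kyr

dip-slip = heave / cos(dip) = 50.6 / cos(40°) = 66.05 m
net slip = dip-slip / sin(rake) = 66.05 / sin(19°) = 202.9 m
rate = 202.9 m / 461 ka = 0.000440 m/yr = 0.440 m/kyr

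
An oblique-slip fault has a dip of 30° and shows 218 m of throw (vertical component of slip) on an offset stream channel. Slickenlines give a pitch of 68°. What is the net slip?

dip-slip = throw / sin(dip) = 218 / sin(30°) = 436 m
net slip = dip-slip / sin(rake) = 436 / sin(68°) = 470 m

470 m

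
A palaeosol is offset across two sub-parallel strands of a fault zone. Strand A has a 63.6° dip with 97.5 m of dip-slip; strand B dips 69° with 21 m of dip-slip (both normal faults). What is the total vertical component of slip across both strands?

107 m

throw_A = 97.5 × sin(63.6°) = 87.33 m
throw_B = 21 × sin(69°) = 19.61 m
total = 87.33 + 19.61 = 107 m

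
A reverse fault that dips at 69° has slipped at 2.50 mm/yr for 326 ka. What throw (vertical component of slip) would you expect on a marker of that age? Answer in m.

dip-slip = rate × time = 2.50 mm/yr × 326 ka = 815 m
throw = dip-slip × sin(dip) = 815 × sin(69°) = 761 m

761 m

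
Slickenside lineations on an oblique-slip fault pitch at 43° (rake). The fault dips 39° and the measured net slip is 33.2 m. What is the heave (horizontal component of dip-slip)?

17.6 m

dip-slip = net slip × sin(rake) = 33.2 m × sin(43°) = 22.64 m
heave = dip-slip × cos(dip) = 22.64 × cos(39°) = 17.6 m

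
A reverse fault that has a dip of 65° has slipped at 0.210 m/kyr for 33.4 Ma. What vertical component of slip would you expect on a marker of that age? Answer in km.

6.36 km

dip-slip = rate × time = 0.210 m/kyr × 33.4 Ma = 7014 m
throw = dip-slip × sin(dip) = 7014 × sin(65°) = 6360 m = 6.36 km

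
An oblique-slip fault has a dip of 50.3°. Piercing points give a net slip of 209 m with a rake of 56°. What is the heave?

dip-slip = net slip × sin(rake) = 209 m × sin(56°) = 173.3 m
heave = dip-slip × cos(dip) = 173.3 × cos(50.3°) = 111 m

111 m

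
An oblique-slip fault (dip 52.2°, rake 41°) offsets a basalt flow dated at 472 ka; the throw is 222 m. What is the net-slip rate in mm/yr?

dip-slip = throw / sin(dip) = 222 / sin(52.2°) = 281 m
net slip = dip-slip / sin(rake) = 281 / sin(41°) = 428.3 m
rate = 428.3 m / 472 ka = 0.000907 m/yr = 0.907 mm/yr

0.907 mm/yr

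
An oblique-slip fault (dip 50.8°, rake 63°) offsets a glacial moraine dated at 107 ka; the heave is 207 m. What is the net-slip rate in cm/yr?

dip-slip = heave / cos(dip) = 207 / cos(50.8°) = 327.5 m
net slip = dip-slip / sin(rake) = 327.5 / sin(63°) = 367.6 m
rate = 367.6 m / 107 ka = 0.00344 m/yr = 0.344 cm/yr

0.344 cm/yr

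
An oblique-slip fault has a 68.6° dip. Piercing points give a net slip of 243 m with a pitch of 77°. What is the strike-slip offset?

strike-slip = net slip × cos(rake) = 243 m × cos(77°) = 54.7 m

54.7 m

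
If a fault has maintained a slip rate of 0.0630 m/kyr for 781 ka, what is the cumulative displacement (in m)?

slip = rate × time = 0.0630 m/kyr × 781 ka = 49.2 m

49.2 m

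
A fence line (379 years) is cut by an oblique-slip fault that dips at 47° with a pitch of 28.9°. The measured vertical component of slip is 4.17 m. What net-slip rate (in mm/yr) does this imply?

dip-slip = throw / sin(dip) = 4.17 / sin(47°) = 5.702 m
net slip = dip-slip / sin(rake) = 5.702 / sin(28.9°) = 11.80 m
rate = 11.80 m / 379 years = 0.0311 m/yr = 31.1 mm/yr

31.1 mm/yr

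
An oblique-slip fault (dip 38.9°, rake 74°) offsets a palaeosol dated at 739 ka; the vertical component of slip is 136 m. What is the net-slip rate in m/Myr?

dip-slip = throw / sin(dip) = 136 / sin(38.9°) = 216.6 m
net slip = dip-slip / sin(rake) = 216.6 / sin(74°) = 225.3 m
rate = 225.3 m / 739 ka = 0.000305 m/yr = 305 m/Myr

305 m/Myr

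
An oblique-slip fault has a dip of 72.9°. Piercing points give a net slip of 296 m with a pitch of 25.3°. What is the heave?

37.2 m

dip-slip = net slip × sin(rake) = 296 m × sin(25.3°) = 126.5 m
heave = dip-slip × cos(dip) = 126.5 × cos(72.9°) = 37.2 m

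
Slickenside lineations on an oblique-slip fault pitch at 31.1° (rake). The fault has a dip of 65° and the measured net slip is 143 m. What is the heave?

dip-slip = net slip × sin(rake) = 143 m × sin(31.1°) = 73.86 m
heave = dip-slip × cos(dip) = 73.86 × cos(65°) = 31.2 m

31.2 m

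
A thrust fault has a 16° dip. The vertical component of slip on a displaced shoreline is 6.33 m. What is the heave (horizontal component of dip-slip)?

heave = throw / tan(dip) = 6.33 / tan(16°) = 22.1 m

22.1 m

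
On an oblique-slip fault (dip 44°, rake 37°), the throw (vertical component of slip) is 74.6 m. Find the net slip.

178 m

dip-slip = throw / sin(dip) = 74.6 / sin(44°) = 107.4 m
net slip = dip-slip / sin(rake) = 107.4 / sin(37°) = 178 m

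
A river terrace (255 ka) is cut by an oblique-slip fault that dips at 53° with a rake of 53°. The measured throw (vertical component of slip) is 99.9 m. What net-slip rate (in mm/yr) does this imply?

0.614 mm/yr

dip-slip = throw / sin(dip) = 99.9 / sin(53°) = 125.1 m
net slip = dip-slip / sin(rake) = 125.1 / sin(53°) = 156.6 m
rate = 156.6 m / 255 ka = 0.000614 m/yr = 0.614 mm/yr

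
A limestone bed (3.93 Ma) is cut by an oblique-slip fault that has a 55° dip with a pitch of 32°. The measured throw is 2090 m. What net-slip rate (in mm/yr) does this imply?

1.23 mm/yr

dip-slip = throw / sin(dip) = 2090 / sin(55°) = 2551 m
net slip = dip-slip / sin(rake) = 2551 / sin(32°) = 4815 m
rate = 4815 m / 3.93 Ma = 0.00123 m/yr = 1.23 mm/yr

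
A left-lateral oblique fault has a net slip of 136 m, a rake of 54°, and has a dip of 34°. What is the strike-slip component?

strike-slip = net slip × cos(rake) = 136 m × cos(54°) = 79.9 m

79.9 m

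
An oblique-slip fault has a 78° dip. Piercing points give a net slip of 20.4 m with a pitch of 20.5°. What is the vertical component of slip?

6.99 m

dip-slip = net slip × sin(rake) = 20.4 m × sin(20.5°) = 7.144 m
throw = dip-slip × sin(dip) = 7.144 × sin(78°) = 6.99 m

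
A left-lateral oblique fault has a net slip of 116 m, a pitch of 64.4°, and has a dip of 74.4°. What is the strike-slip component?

50.1 m

strike-slip = net slip × cos(rake) = 116 m × cos(64.4°) = 50.1 m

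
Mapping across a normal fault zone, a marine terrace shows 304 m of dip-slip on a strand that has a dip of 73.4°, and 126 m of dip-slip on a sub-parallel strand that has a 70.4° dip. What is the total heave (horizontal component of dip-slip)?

heave_A = 304 × cos(73.4°) = 86.85 m
heave_B = 126 × cos(70.4°) = 42.27 m
total = 86.85 + 42.27 = 129 m

129 m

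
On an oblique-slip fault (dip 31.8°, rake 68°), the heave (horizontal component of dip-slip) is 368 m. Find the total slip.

dip-slip = heave / cos(dip) = 368 / cos(31.8°) = 433 m
net slip = dip-slip / sin(rake) = 433 / sin(68°) = 467 m

467 m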